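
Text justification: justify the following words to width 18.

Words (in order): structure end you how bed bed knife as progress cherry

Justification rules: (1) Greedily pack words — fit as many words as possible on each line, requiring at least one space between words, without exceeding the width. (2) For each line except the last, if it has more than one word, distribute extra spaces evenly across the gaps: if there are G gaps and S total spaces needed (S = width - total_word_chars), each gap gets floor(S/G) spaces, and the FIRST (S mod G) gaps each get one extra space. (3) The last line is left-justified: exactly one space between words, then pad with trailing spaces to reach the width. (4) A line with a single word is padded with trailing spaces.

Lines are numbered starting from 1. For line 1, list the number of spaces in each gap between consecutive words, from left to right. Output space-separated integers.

Answer: 2 1

Derivation:
Line 1: ['structure', 'end', 'you'] (min_width=17, slack=1)
Line 2: ['how', 'bed', 'bed', 'knife'] (min_width=17, slack=1)
Line 3: ['as', 'progress', 'cherry'] (min_width=18, slack=0)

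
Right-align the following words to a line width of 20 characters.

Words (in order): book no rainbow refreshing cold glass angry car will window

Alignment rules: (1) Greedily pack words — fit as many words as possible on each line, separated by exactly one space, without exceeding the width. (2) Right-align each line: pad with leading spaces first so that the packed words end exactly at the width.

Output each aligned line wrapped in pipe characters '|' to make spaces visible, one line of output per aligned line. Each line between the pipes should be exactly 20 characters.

Line 1: ['book', 'no', 'rainbow'] (min_width=15, slack=5)
Line 2: ['refreshing', 'cold'] (min_width=15, slack=5)
Line 3: ['glass', 'angry', 'car', 'will'] (min_width=20, slack=0)
Line 4: ['window'] (min_width=6, slack=14)

Answer: |     book no rainbow|
|     refreshing cold|
|glass angry car will|
|              window|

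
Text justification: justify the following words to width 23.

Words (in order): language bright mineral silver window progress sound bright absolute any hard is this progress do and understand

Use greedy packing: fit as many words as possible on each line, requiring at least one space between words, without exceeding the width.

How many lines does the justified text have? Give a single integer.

Line 1: ['language', 'bright', 'mineral'] (min_width=23, slack=0)
Line 2: ['silver', 'window', 'progress'] (min_width=22, slack=1)
Line 3: ['sound', 'bright', 'absolute'] (min_width=21, slack=2)
Line 4: ['any', 'hard', 'is', 'this'] (min_width=16, slack=7)
Line 5: ['progress', 'do', 'and'] (min_width=15, slack=8)
Line 6: ['understand'] (min_width=10, slack=13)
Total lines: 6

Answer: 6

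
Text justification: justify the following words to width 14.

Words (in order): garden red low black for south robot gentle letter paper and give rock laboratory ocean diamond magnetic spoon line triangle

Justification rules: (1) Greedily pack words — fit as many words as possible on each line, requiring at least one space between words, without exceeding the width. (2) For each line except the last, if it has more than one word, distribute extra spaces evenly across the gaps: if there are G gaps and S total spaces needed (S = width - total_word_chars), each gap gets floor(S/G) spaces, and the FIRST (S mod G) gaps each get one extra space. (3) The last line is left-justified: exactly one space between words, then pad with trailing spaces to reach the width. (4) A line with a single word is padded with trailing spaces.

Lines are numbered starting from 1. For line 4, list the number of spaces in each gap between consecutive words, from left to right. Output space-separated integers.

Answer: 2

Derivation:
Line 1: ['garden', 'red', 'low'] (min_width=14, slack=0)
Line 2: ['black', 'for'] (min_width=9, slack=5)
Line 3: ['south', 'robot'] (min_width=11, slack=3)
Line 4: ['gentle', 'letter'] (min_width=13, slack=1)
Line 5: ['paper', 'and', 'give'] (min_width=14, slack=0)
Line 6: ['rock'] (min_width=4, slack=10)
Line 7: ['laboratory'] (min_width=10, slack=4)
Line 8: ['ocean', 'diamond'] (min_width=13, slack=1)
Line 9: ['magnetic', 'spoon'] (min_width=14, slack=0)
Line 10: ['line', 'triangle'] (min_width=13, slack=1)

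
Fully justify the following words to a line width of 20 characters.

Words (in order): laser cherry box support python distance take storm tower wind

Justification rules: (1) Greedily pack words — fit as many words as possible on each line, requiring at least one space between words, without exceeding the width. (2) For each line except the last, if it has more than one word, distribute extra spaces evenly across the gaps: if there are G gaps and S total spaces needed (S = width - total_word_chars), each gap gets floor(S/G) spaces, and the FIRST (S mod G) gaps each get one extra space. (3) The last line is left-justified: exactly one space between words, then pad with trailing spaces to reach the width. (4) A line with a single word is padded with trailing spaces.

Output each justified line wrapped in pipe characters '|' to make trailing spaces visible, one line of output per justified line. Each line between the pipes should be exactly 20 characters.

Line 1: ['laser', 'cherry', 'box'] (min_width=16, slack=4)
Line 2: ['support', 'python'] (min_width=14, slack=6)
Line 3: ['distance', 'take', 'storm'] (min_width=19, slack=1)
Line 4: ['tower', 'wind'] (min_width=10, slack=10)

Answer: |laser   cherry   box|
|support       python|
|distance  take storm|
|tower wind          |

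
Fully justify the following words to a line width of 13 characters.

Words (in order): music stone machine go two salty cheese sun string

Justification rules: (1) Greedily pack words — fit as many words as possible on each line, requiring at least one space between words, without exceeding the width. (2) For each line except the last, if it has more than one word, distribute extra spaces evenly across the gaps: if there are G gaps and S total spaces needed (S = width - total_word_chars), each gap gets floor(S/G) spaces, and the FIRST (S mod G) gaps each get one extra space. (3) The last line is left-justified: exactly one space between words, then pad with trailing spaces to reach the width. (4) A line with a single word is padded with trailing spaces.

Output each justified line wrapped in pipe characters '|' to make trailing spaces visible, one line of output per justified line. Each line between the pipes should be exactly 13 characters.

Answer: |music   stone|
|machine    go|
|two     salty|
|cheese    sun|
|string       |

Derivation:
Line 1: ['music', 'stone'] (min_width=11, slack=2)
Line 2: ['machine', 'go'] (min_width=10, slack=3)
Line 3: ['two', 'salty'] (min_width=9, slack=4)
Line 4: ['cheese', 'sun'] (min_width=10, slack=3)
Line 5: ['string'] (min_width=6, slack=7)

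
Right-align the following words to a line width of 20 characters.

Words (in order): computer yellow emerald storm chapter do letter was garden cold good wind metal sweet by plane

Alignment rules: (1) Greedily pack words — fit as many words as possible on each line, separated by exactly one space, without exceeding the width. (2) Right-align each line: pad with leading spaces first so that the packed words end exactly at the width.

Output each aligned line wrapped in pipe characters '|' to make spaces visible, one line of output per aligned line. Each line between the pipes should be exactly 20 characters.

Answer: |     computer yellow|
|       emerald storm|
|   chapter do letter|
|was garden cold good|
| wind metal sweet by|
|               plane|

Derivation:
Line 1: ['computer', 'yellow'] (min_width=15, slack=5)
Line 2: ['emerald', 'storm'] (min_width=13, slack=7)
Line 3: ['chapter', 'do', 'letter'] (min_width=17, slack=3)
Line 4: ['was', 'garden', 'cold', 'good'] (min_width=20, slack=0)
Line 5: ['wind', 'metal', 'sweet', 'by'] (min_width=19, slack=1)
Line 6: ['plane'] (min_width=5, slack=15)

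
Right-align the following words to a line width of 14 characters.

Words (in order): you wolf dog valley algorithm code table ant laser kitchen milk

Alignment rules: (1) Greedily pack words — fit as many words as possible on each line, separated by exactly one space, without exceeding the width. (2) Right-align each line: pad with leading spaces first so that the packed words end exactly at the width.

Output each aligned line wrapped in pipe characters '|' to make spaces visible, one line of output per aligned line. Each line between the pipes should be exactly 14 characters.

Line 1: ['you', 'wolf', 'dog'] (min_width=12, slack=2)
Line 2: ['valley'] (min_width=6, slack=8)
Line 3: ['algorithm', 'code'] (min_width=14, slack=0)
Line 4: ['table', 'ant'] (min_width=9, slack=5)
Line 5: ['laser', 'kitchen'] (min_width=13, slack=1)
Line 6: ['milk'] (min_width=4, slack=10)

Answer: |  you wolf dog|
|        valley|
|algorithm code|
|     table ant|
| laser kitchen|
|          milk|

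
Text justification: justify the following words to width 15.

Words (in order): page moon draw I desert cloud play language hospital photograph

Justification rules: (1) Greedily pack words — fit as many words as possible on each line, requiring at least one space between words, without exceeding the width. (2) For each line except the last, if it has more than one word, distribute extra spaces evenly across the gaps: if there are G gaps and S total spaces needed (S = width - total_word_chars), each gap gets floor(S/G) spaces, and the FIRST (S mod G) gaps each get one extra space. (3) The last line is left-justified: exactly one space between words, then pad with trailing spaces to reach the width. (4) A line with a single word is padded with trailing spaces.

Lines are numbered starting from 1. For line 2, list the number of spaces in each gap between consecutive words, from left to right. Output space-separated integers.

Line 1: ['page', 'moon', 'draw'] (min_width=14, slack=1)
Line 2: ['I', 'desert', 'cloud'] (min_width=14, slack=1)
Line 3: ['play', 'language'] (min_width=13, slack=2)
Line 4: ['hospital'] (min_width=8, slack=7)
Line 5: ['photograph'] (min_width=10, slack=5)

Answer: 2 1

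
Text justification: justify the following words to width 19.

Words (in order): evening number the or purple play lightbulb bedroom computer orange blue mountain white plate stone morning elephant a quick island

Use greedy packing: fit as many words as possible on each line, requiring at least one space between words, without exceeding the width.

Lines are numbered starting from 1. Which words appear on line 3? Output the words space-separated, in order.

Line 1: ['evening', 'number', 'the'] (min_width=18, slack=1)
Line 2: ['or', 'purple', 'play'] (min_width=14, slack=5)
Line 3: ['lightbulb', 'bedroom'] (min_width=17, slack=2)
Line 4: ['computer', 'orange'] (min_width=15, slack=4)
Line 5: ['blue', 'mountain', 'white'] (min_width=19, slack=0)
Line 6: ['plate', 'stone', 'morning'] (min_width=19, slack=0)
Line 7: ['elephant', 'a', 'quick'] (min_width=16, slack=3)
Line 8: ['island'] (min_width=6, slack=13)

Answer: lightbulb bedroom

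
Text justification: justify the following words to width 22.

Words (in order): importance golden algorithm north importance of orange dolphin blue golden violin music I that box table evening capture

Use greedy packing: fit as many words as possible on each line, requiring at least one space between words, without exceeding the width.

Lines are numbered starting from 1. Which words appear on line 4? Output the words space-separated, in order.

Answer: dolphin blue golden

Derivation:
Line 1: ['importance', 'golden'] (min_width=17, slack=5)
Line 2: ['algorithm', 'north'] (min_width=15, slack=7)
Line 3: ['importance', 'of', 'orange'] (min_width=20, slack=2)
Line 4: ['dolphin', 'blue', 'golden'] (min_width=19, slack=3)
Line 5: ['violin', 'music', 'I', 'that'] (min_width=19, slack=3)
Line 6: ['box', 'table', 'evening'] (min_width=17, slack=5)
Line 7: ['capture'] (min_width=7, slack=15)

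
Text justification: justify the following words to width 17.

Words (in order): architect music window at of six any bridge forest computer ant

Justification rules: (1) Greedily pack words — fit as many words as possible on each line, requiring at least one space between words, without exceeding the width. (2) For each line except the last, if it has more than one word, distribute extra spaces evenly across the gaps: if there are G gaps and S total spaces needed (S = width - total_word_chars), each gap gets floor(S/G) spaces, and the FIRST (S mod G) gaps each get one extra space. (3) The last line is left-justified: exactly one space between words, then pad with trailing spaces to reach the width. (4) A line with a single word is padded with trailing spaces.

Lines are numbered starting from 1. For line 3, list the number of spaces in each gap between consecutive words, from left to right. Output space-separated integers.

Answer: 1 1

Derivation:
Line 1: ['architect', 'music'] (min_width=15, slack=2)
Line 2: ['window', 'at', 'of', 'six'] (min_width=16, slack=1)
Line 3: ['any', 'bridge', 'forest'] (min_width=17, slack=0)
Line 4: ['computer', 'ant'] (min_width=12, slack=5)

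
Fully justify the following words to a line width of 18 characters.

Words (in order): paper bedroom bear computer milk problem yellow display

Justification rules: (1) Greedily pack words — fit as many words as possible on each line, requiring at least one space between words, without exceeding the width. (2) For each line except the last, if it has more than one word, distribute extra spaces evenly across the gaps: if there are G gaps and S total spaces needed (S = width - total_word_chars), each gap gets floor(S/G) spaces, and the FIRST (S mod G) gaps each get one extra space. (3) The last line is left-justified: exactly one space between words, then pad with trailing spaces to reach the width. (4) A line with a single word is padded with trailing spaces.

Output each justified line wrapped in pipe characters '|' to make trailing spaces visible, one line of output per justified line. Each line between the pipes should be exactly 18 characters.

Line 1: ['paper', 'bedroom', 'bear'] (min_width=18, slack=0)
Line 2: ['computer', 'milk'] (min_width=13, slack=5)
Line 3: ['problem', 'yellow'] (min_width=14, slack=4)
Line 4: ['display'] (min_width=7, slack=11)

Answer: |paper bedroom bear|
|computer      milk|
|problem     yellow|
|display           |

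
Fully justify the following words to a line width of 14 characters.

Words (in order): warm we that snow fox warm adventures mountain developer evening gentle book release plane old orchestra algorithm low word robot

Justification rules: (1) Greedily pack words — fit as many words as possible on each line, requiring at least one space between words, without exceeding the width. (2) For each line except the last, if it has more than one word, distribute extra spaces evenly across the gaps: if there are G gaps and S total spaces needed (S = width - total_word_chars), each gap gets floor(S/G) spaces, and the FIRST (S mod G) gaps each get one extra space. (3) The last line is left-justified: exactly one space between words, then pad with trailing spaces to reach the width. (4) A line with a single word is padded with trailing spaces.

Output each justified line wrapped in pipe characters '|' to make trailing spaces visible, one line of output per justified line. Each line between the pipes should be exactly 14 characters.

Line 1: ['warm', 'we', 'that'] (min_width=12, slack=2)
Line 2: ['snow', 'fox', 'warm'] (min_width=13, slack=1)
Line 3: ['adventures'] (min_width=10, slack=4)
Line 4: ['mountain'] (min_width=8, slack=6)
Line 5: ['developer'] (min_width=9, slack=5)
Line 6: ['evening', 'gentle'] (min_width=14, slack=0)
Line 7: ['book', 'release'] (min_width=12, slack=2)
Line 8: ['plane', 'old'] (min_width=9, slack=5)
Line 9: ['orchestra'] (min_width=9, slack=5)
Line 10: ['algorithm', 'low'] (min_width=13, slack=1)
Line 11: ['word', 'robot'] (min_width=10, slack=4)

Answer: |warm  we  that|
|snow  fox warm|
|adventures    |
|mountain      |
|developer     |
|evening gentle|
|book   release|
|plane      old|
|orchestra     |
|algorithm  low|
|word robot    |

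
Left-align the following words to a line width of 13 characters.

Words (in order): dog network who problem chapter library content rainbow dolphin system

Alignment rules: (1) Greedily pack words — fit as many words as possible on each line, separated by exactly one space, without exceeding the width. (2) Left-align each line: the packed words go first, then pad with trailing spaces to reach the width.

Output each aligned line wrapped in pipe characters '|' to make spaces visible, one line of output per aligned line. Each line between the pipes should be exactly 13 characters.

Answer: |dog network  |
|who problem  |
|chapter      |
|library      |
|content      |
|rainbow      |
|dolphin      |
|system       |

Derivation:
Line 1: ['dog', 'network'] (min_width=11, slack=2)
Line 2: ['who', 'problem'] (min_width=11, slack=2)
Line 3: ['chapter'] (min_width=7, slack=6)
Line 4: ['library'] (min_width=7, slack=6)
Line 5: ['content'] (min_width=7, slack=6)
Line 6: ['rainbow'] (min_width=7, slack=6)
Line 7: ['dolphin'] (min_width=7, slack=6)
Line 8: ['system'] (min_width=6, slack=7)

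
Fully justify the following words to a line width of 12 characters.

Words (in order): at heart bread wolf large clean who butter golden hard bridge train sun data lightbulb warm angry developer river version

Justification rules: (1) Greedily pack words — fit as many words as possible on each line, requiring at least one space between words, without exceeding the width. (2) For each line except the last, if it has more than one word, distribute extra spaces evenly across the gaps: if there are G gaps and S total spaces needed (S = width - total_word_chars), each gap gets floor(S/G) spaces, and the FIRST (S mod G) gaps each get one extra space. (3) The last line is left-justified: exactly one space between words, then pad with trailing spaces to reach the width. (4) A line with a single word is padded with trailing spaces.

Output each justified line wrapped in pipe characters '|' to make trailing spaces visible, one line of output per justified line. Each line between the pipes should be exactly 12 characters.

Line 1: ['at', 'heart'] (min_width=8, slack=4)
Line 2: ['bread', 'wolf'] (min_width=10, slack=2)
Line 3: ['large', 'clean'] (min_width=11, slack=1)
Line 4: ['who', 'butter'] (min_width=10, slack=2)
Line 5: ['golden', 'hard'] (min_width=11, slack=1)
Line 6: ['bridge', 'train'] (min_width=12, slack=0)
Line 7: ['sun', 'data'] (min_width=8, slack=4)
Line 8: ['lightbulb'] (min_width=9, slack=3)
Line 9: ['warm', 'angry'] (min_width=10, slack=2)
Line 10: ['developer'] (min_width=9, slack=3)
Line 11: ['river'] (min_width=5, slack=7)
Line 12: ['version'] (min_width=7, slack=5)

Answer: |at     heart|
|bread   wolf|
|large  clean|
|who   butter|
|golden  hard|
|bridge train|
|sun     data|
|lightbulb   |
|warm   angry|
|developer   |
|river       |
|version     |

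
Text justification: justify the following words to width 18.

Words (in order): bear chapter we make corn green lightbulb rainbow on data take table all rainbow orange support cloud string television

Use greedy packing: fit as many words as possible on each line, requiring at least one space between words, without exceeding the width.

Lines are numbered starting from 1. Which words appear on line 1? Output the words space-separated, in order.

Answer: bear chapter we

Derivation:
Line 1: ['bear', 'chapter', 'we'] (min_width=15, slack=3)
Line 2: ['make', 'corn', 'green'] (min_width=15, slack=3)
Line 3: ['lightbulb', 'rainbow'] (min_width=17, slack=1)
Line 4: ['on', 'data', 'take', 'table'] (min_width=18, slack=0)
Line 5: ['all', 'rainbow', 'orange'] (min_width=18, slack=0)
Line 6: ['support', 'cloud'] (min_width=13, slack=5)
Line 7: ['string', 'television'] (min_width=17, slack=1)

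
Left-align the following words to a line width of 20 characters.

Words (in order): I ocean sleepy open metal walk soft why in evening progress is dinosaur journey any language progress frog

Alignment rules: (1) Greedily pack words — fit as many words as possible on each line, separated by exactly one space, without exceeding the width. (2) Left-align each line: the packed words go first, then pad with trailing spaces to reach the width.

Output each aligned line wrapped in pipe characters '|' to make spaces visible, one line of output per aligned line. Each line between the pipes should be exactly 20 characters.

Line 1: ['I', 'ocean', 'sleepy', 'open'] (min_width=19, slack=1)
Line 2: ['metal', 'walk', 'soft', 'why'] (min_width=19, slack=1)
Line 3: ['in', 'evening', 'progress'] (min_width=19, slack=1)
Line 4: ['is', 'dinosaur', 'journey'] (min_width=19, slack=1)
Line 5: ['any', 'language'] (min_width=12, slack=8)
Line 6: ['progress', 'frog'] (min_width=13, slack=7)

Answer: |I ocean sleepy open |
|metal walk soft why |
|in evening progress |
|is dinosaur journey |
|any language        |
|progress frog       |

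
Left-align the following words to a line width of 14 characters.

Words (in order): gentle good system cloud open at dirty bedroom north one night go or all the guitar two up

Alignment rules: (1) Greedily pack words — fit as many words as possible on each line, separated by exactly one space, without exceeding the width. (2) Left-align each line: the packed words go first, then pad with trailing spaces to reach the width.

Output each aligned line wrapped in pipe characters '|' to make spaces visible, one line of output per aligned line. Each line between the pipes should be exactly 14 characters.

Line 1: ['gentle', 'good'] (min_width=11, slack=3)
Line 2: ['system', 'cloud'] (min_width=12, slack=2)
Line 3: ['open', 'at', 'dirty'] (min_width=13, slack=1)
Line 4: ['bedroom', 'north'] (min_width=13, slack=1)
Line 5: ['one', 'night', 'go'] (min_width=12, slack=2)
Line 6: ['or', 'all', 'the'] (min_width=10, slack=4)
Line 7: ['guitar', 'two', 'up'] (min_width=13, slack=1)

Answer: |gentle good   |
|system cloud  |
|open at dirty |
|bedroom north |
|one night go  |
|or all the    |
|guitar two up |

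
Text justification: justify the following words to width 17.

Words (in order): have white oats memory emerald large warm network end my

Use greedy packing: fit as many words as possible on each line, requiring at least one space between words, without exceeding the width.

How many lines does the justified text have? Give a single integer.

Line 1: ['have', 'white', 'oats'] (min_width=15, slack=2)
Line 2: ['memory', 'emerald'] (min_width=14, slack=3)
Line 3: ['large', 'warm'] (min_width=10, slack=7)
Line 4: ['network', 'end', 'my'] (min_width=14, slack=3)
Total lines: 4

Answer: 4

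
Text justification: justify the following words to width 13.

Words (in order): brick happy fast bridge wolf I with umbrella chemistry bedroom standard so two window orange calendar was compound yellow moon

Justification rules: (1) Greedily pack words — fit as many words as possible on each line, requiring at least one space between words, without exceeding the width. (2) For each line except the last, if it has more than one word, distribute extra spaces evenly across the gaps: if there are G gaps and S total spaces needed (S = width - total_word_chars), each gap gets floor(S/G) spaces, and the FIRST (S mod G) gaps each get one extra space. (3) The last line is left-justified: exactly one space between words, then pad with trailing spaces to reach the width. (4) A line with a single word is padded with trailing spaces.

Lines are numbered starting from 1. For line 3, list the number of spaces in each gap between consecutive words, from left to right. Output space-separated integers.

Line 1: ['brick', 'happy'] (min_width=11, slack=2)
Line 2: ['fast', 'bridge'] (min_width=11, slack=2)
Line 3: ['wolf', 'I', 'with'] (min_width=11, slack=2)
Line 4: ['umbrella'] (min_width=8, slack=5)
Line 5: ['chemistry'] (min_width=9, slack=4)
Line 6: ['bedroom'] (min_width=7, slack=6)
Line 7: ['standard', 'so'] (min_width=11, slack=2)
Line 8: ['two', 'window'] (min_width=10, slack=3)
Line 9: ['orange'] (min_width=6, slack=7)
Line 10: ['calendar', 'was'] (min_width=12, slack=1)
Line 11: ['compound'] (min_width=8, slack=5)
Line 12: ['yellow', 'moon'] (min_width=11, slack=2)

Answer: 2 2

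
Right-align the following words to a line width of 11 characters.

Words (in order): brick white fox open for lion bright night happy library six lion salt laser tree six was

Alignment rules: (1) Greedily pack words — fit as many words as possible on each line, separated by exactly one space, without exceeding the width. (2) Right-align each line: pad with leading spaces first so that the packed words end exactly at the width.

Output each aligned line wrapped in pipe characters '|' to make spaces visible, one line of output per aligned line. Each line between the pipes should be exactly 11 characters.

Line 1: ['brick', 'white'] (min_width=11, slack=0)
Line 2: ['fox', 'open'] (min_width=8, slack=3)
Line 3: ['for', 'lion'] (min_width=8, slack=3)
Line 4: ['bright'] (min_width=6, slack=5)
Line 5: ['night', 'happy'] (min_width=11, slack=0)
Line 6: ['library', 'six'] (min_width=11, slack=0)
Line 7: ['lion', 'salt'] (min_width=9, slack=2)
Line 8: ['laser', 'tree'] (min_width=10, slack=1)
Line 9: ['six', 'was'] (min_width=7, slack=4)

Answer: |brick white|
|   fox open|
|   for lion|
|     bright|
|night happy|
|library six|
|  lion salt|
| laser tree|
|    six was|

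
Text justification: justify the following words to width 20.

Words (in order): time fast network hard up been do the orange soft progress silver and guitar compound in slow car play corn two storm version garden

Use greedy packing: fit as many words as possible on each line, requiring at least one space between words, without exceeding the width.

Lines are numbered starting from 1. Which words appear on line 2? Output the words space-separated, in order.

Line 1: ['time', 'fast', 'network'] (min_width=17, slack=3)
Line 2: ['hard', 'up', 'been', 'do', 'the'] (min_width=19, slack=1)
Line 3: ['orange', 'soft', 'progress'] (min_width=20, slack=0)
Line 4: ['silver', 'and', 'guitar'] (min_width=17, slack=3)
Line 5: ['compound', 'in', 'slow', 'car'] (min_width=20, slack=0)
Line 6: ['play', 'corn', 'two', 'storm'] (min_width=19, slack=1)
Line 7: ['version', 'garden'] (min_width=14, slack=6)

Answer: hard up been do the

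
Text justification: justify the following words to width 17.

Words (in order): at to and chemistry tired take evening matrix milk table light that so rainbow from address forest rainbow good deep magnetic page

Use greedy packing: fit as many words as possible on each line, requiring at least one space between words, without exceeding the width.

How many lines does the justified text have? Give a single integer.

Line 1: ['at', 'to', 'and'] (min_width=9, slack=8)
Line 2: ['chemistry', 'tired'] (min_width=15, slack=2)
Line 3: ['take', 'evening'] (min_width=12, slack=5)
Line 4: ['matrix', 'milk', 'table'] (min_width=17, slack=0)
Line 5: ['light', 'that', 'so'] (min_width=13, slack=4)
Line 6: ['rainbow', 'from'] (min_width=12, slack=5)
Line 7: ['address', 'forest'] (min_width=14, slack=3)
Line 8: ['rainbow', 'good', 'deep'] (min_width=17, slack=0)
Line 9: ['magnetic', 'page'] (min_width=13, slack=4)
Total lines: 9

Answer: 9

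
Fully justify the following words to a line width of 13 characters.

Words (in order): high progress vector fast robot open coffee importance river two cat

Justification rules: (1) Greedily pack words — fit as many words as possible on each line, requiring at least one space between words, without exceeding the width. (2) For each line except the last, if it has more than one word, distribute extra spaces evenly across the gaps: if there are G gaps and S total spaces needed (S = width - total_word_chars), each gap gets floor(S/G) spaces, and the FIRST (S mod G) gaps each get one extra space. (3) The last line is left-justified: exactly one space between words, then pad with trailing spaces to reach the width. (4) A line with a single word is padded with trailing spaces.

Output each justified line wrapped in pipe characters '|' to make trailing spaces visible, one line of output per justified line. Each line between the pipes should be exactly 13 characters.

Answer: |high progress|
|vector   fast|
|robot    open|
|coffee       |
|importance   |
|river two cat|

Derivation:
Line 1: ['high', 'progress'] (min_width=13, slack=0)
Line 2: ['vector', 'fast'] (min_width=11, slack=2)
Line 3: ['robot', 'open'] (min_width=10, slack=3)
Line 4: ['coffee'] (min_width=6, slack=7)
Line 5: ['importance'] (min_width=10, slack=3)
Line 6: ['river', 'two', 'cat'] (min_width=13, slack=0)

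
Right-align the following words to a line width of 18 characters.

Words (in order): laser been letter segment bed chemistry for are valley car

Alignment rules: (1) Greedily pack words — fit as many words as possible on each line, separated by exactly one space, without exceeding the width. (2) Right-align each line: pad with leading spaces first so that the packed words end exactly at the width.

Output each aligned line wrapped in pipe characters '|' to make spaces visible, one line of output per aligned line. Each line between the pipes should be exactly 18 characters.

Answer: | laser been letter|
|       segment bed|
| chemistry for are|
|        valley car|

Derivation:
Line 1: ['laser', 'been', 'letter'] (min_width=17, slack=1)
Line 2: ['segment', 'bed'] (min_width=11, slack=7)
Line 3: ['chemistry', 'for', 'are'] (min_width=17, slack=1)
Line 4: ['valley', 'car'] (min_width=10, slack=8)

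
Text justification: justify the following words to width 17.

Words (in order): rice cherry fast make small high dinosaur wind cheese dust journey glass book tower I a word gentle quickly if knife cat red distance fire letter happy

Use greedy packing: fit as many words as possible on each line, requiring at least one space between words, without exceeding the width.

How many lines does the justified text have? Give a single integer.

Answer: 10

Derivation:
Line 1: ['rice', 'cherry', 'fast'] (min_width=16, slack=1)
Line 2: ['make', 'small', 'high'] (min_width=15, slack=2)
Line 3: ['dinosaur', 'wind'] (min_width=13, slack=4)
Line 4: ['cheese', 'dust'] (min_width=11, slack=6)
Line 5: ['journey', 'glass'] (min_width=13, slack=4)
Line 6: ['book', 'tower', 'I', 'a'] (min_width=14, slack=3)
Line 7: ['word', 'gentle'] (min_width=11, slack=6)
Line 8: ['quickly', 'if', 'knife'] (min_width=16, slack=1)
Line 9: ['cat', 'red', 'distance'] (min_width=16, slack=1)
Line 10: ['fire', 'letter', 'happy'] (min_width=17, slack=0)
Total lines: 10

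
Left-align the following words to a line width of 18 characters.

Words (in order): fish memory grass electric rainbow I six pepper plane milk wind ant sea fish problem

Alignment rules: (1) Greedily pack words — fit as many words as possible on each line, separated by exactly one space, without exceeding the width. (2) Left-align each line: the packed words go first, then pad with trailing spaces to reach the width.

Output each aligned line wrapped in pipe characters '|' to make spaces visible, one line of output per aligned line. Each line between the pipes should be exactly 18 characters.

Line 1: ['fish', 'memory', 'grass'] (min_width=17, slack=1)
Line 2: ['electric', 'rainbow', 'I'] (min_width=18, slack=0)
Line 3: ['six', 'pepper', 'plane'] (min_width=16, slack=2)
Line 4: ['milk', 'wind', 'ant', 'sea'] (min_width=17, slack=1)
Line 5: ['fish', 'problem'] (min_width=12, slack=6)

Answer: |fish memory grass |
|electric rainbow I|
|six pepper plane  |
|milk wind ant sea |
|fish problem      |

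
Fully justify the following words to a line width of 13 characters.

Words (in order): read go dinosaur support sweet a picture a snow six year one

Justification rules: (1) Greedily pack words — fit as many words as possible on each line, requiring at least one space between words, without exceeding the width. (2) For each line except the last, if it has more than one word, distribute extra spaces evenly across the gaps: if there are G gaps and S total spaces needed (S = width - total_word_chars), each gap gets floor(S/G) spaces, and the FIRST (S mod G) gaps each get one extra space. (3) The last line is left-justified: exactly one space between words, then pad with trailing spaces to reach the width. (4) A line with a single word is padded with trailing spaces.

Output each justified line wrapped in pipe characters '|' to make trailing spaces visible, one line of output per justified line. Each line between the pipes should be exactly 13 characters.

Answer: |read       go|
|dinosaur     |
|support sweet|
|a  picture  a|
|snow six year|
|one          |

Derivation:
Line 1: ['read', 'go'] (min_width=7, slack=6)
Line 2: ['dinosaur'] (min_width=8, slack=5)
Line 3: ['support', 'sweet'] (min_width=13, slack=0)
Line 4: ['a', 'picture', 'a'] (min_width=11, slack=2)
Line 5: ['snow', 'six', 'year'] (min_width=13, slack=0)
Line 6: ['one'] (min_width=3, slack=10)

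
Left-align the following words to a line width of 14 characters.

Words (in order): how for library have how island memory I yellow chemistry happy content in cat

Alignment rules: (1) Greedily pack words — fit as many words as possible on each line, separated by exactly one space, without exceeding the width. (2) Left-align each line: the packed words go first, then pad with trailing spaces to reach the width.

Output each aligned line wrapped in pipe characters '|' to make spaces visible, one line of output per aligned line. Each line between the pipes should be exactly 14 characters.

Answer: |how for       |
|library have  |
|how island    |
|memory I      |
|yellow        |
|chemistry     |
|happy content |
|in cat        |

Derivation:
Line 1: ['how', 'for'] (min_width=7, slack=7)
Line 2: ['library', 'have'] (min_width=12, slack=2)
Line 3: ['how', 'island'] (min_width=10, slack=4)
Line 4: ['memory', 'I'] (min_width=8, slack=6)
Line 5: ['yellow'] (min_width=6, slack=8)
Line 6: ['chemistry'] (min_width=9, slack=5)
Line 7: ['happy', 'content'] (min_width=13, slack=1)
Line 8: ['in', 'cat'] (min_width=6, slack=8)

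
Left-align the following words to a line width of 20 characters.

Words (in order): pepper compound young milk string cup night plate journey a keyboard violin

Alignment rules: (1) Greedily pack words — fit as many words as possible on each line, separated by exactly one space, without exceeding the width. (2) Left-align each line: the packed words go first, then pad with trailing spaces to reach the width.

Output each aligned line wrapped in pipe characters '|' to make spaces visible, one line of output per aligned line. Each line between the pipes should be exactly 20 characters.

Line 1: ['pepper', 'compound'] (min_width=15, slack=5)
Line 2: ['young', 'milk', 'string'] (min_width=17, slack=3)
Line 3: ['cup', 'night', 'plate'] (min_width=15, slack=5)
Line 4: ['journey', 'a', 'keyboard'] (min_width=18, slack=2)
Line 5: ['violin'] (min_width=6, slack=14)

Answer: |pepper compound     |
|young milk string   |
|cup night plate     |
|journey a keyboard  |
|violin              |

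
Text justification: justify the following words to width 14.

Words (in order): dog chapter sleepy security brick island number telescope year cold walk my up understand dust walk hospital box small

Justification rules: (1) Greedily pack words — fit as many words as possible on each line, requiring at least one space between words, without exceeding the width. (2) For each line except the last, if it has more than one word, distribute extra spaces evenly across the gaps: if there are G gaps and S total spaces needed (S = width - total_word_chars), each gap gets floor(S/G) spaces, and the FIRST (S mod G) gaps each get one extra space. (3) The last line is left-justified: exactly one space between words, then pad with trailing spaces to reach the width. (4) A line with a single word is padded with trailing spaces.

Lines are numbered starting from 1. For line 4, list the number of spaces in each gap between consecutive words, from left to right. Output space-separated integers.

Line 1: ['dog', 'chapter'] (min_width=11, slack=3)
Line 2: ['sleepy'] (min_width=6, slack=8)
Line 3: ['security', 'brick'] (min_width=14, slack=0)
Line 4: ['island', 'number'] (min_width=13, slack=1)
Line 5: ['telescope', 'year'] (min_width=14, slack=0)
Line 6: ['cold', 'walk', 'my'] (min_width=12, slack=2)
Line 7: ['up', 'understand'] (min_width=13, slack=1)
Line 8: ['dust', 'walk'] (min_width=9, slack=5)
Line 9: ['hospital', 'box'] (min_width=12, slack=2)
Line 10: ['small'] (min_width=5, slack=9)

Answer: 2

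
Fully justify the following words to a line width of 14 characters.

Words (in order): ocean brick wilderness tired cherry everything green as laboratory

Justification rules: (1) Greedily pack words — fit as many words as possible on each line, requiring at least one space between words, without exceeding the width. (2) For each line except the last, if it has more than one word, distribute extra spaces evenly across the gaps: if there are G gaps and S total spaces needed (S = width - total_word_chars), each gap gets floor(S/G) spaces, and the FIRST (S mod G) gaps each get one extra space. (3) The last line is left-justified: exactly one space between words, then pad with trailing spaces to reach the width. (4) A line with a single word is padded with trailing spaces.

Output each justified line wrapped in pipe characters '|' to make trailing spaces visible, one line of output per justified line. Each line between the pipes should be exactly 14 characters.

Line 1: ['ocean', 'brick'] (min_width=11, slack=3)
Line 2: ['wilderness'] (min_width=10, slack=4)
Line 3: ['tired', 'cherry'] (min_width=12, slack=2)
Line 4: ['everything'] (min_width=10, slack=4)
Line 5: ['green', 'as'] (min_width=8, slack=6)
Line 6: ['laboratory'] (min_width=10, slack=4)

Answer: |ocean    brick|
|wilderness    |
|tired   cherry|
|everything    |
|green       as|
|laboratory    |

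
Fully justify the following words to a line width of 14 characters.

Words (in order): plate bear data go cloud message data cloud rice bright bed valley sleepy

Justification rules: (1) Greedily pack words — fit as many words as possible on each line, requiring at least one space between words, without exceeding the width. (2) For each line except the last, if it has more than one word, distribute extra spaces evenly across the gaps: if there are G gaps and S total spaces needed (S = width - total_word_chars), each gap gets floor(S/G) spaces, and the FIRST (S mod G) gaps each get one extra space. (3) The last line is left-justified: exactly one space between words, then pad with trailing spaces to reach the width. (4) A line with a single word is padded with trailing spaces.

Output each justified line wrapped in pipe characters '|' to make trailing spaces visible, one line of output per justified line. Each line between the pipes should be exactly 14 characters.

Answer: |plate     bear|
|data  go cloud|
|message   data|
|cloud     rice|
|bright     bed|
|valley sleepy |

Derivation:
Line 1: ['plate', 'bear'] (min_width=10, slack=4)
Line 2: ['data', 'go', 'cloud'] (min_width=13, slack=1)
Line 3: ['message', 'data'] (min_width=12, slack=2)
Line 4: ['cloud', 'rice'] (min_width=10, slack=4)
Line 5: ['bright', 'bed'] (min_width=10, slack=4)
Line 6: ['valley', 'sleepy'] (min_width=13, slack=1)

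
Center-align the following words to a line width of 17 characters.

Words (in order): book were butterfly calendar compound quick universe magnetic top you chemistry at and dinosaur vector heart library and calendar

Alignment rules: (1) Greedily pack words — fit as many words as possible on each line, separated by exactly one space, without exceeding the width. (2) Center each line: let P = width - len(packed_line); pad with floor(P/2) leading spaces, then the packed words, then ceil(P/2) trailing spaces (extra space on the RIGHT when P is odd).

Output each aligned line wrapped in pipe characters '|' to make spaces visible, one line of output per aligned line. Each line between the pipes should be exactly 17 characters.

Answer: |    book were    |
|    butterfly    |
|calendar compound|
| quick universe  |
|magnetic top you |
|chemistry at and |
| dinosaur vector |
|heart library and|
|    calendar     |

Derivation:
Line 1: ['book', 'were'] (min_width=9, slack=8)
Line 2: ['butterfly'] (min_width=9, slack=8)
Line 3: ['calendar', 'compound'] (min_width=17, slack=0)
Line 4: ['quick', 'universe'] (min_width=14, slack=3)
Line 5: ['magnetic', 'top', 'you'] (min_width=16, slack=1)
Line 6: ['chemistry', 'at', 'and'] (min_width=16, slack=1)
Line 7: ['dinosaur', 'vector'] (min_width=15, slack=2)
Line 8: ['heart', 'library', 'and'] (min_width=17, slack=0)
Line 9: ['calendar'] (min_width=8, slack=9)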